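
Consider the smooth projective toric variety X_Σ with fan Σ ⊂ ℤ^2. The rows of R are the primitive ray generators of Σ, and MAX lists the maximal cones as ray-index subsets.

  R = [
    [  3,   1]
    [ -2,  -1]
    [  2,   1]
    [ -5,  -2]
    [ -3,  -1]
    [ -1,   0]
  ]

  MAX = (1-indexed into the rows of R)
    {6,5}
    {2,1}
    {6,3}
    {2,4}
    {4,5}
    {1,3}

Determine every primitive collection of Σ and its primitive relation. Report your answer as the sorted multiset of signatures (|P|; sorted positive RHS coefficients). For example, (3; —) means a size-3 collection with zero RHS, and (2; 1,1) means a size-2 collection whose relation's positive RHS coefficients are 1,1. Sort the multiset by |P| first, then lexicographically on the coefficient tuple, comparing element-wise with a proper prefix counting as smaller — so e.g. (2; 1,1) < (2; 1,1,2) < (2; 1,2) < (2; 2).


Primitive collections (9):

  P = {1,5}:  v_{1} + v_{5} = 0  ⇒ sig = (2; —)
  P = {2,3}:  v_{2} + v_{3} = 0  ⇒ sig = (2; —)
  P = {1,4}:  v_{1} + v_{4} = v_{2}  ⇒ sig = (2; 1)
  P = {1,6}:  v_{1} + v_{6} = v_{3}  ⇒ sig = (2; 1)
  P = {2,5}:  v_{2} + v_{5} = v_{4}  ⇒ sig = (2; 1)
  P = {2,6}:  v_{2} + v_{6} = v_{5}  ⇒ sig = (2; 1)
  P = {3,4}:  v_{3} + v_{4} = v_{5}  ⇒ sig = (2; 1)
  P = {3,5}:  v_{3} + v_{5} = v_{6}  ⇒ sig = (2; 1)
  P = {4,6}:  v_{4} + v_{6} = 2·v_{5}  ⇒ sig = (2; 2)

so the primitive-relation signature multiset is
{ (2; —) ×2,  (2; 1) ×6,  (2; 2) }


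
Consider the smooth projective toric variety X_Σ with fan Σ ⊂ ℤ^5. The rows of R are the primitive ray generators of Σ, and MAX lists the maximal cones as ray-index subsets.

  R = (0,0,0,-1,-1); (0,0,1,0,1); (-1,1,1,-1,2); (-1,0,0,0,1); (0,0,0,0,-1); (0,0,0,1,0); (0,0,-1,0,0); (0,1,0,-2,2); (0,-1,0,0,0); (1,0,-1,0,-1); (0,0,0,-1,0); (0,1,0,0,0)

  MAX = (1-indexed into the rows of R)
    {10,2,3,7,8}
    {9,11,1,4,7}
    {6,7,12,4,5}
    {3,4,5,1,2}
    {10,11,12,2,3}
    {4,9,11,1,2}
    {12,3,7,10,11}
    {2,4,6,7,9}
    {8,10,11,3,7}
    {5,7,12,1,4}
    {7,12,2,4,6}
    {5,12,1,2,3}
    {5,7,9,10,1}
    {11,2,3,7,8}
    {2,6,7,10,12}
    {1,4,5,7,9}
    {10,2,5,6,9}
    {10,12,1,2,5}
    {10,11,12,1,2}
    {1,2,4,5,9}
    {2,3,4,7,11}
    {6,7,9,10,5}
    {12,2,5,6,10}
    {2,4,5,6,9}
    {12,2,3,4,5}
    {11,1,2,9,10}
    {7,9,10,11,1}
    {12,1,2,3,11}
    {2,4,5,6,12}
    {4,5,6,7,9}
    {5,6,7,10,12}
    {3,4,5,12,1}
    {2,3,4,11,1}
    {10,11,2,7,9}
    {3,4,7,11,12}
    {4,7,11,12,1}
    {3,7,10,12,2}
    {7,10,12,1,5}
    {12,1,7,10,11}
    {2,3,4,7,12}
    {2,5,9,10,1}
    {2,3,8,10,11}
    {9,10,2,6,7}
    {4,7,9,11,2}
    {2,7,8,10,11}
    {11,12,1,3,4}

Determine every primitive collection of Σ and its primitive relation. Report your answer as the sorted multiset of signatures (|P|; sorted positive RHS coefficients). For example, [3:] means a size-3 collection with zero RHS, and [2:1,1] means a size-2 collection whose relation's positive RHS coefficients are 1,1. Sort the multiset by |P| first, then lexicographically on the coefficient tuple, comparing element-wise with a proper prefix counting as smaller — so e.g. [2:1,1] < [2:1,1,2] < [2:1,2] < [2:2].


Δ(Σ) — 12 vertices, 23 min non-faces:

  P = {6,11}:  v_{6} + v_{11} = 0  ⟹  sig = [2:]
  P = {9,12}:  v_{9} + v_{12} = 0  ⟹  sig = [2:]
  P = {1,6}:  v_{1} + v_{6} = v_{5}  ⟹  sig = [2:1]
  P = {4,10}:  v_{4} + v_{10} = v_{7}  ⟹  sig = [2:1]
  P = {5,11}:  v_{5} + v_{11} = v_{1}  ⟹  sig = [2:1]
  P = {3,6}:  v_{3} + v_{6} = v_{2} + v_{4} + v_{12}  ⟹  sig = [2:1,1,1]
  P = {3,9}:  v_{3} + v_{9} = v_{2} + v_{4} + v_{11}  ⟹  sig = [2:1,1,1]
  P = {5,8}:  v_{5} + v_{8} = v_{3} + v_{10} + v_{11}  ⟹  sig = [2:1,1,1]
  P = {6,8}:  v_{6} + v_{8} = v_{2} + v_{3} + v_{7} + v_{10}  ⟹  sig = [2:1,1,1,1]
  P = {4,8}:  v_{4} + v_{8} = v_{2} + v_{3} + 2·v_{7} + v_{11}  ⟹  sig = [2:1,1,1,2]
  P = {1,8}:  v_{1} + v_{8} = v_{3} + v_{10} + 2·v_{11}  ⟹  sig = [2:1,1,2]
  P = {8,12}:  v_{8} + v_{12} = 2·v_{3} + 2·v_{10}  ⟹  sig = [2:2,2]
  P = {8,9}:  v_{8} + v_{9} = 2·v_{2} + 2·v_{7} + 2·v_{11}  ⟹  sig = [2:2,2,2]
  P = {2,5,7}:  v_{2} + v_{5} + v_{7} = 0  ⟹  sig = [3:]
  P = {1,2,7}:  v_{1} + v_{2} + v_{7} = v_{11}  ⟹  sig = [3:1]
  P = {3,5,10}:  v_{3} + v_{5} + v_{10} = v_{11} + v_{12}  ⟹  sig = [3:1,1]
  P = {3,5,7}:  v_{3} + v_{5} + v_{7} = v_{4} + v_{11} + v_{12}  ⟹  sig = [3:1,1,1]
  P = {1,3,7}:  v_{1} + v_{3} + v_{7} = v_{4} + 2·v_{11} + v_{12}  ⟹  sig = [3:1,1,2]
  P = {1,3,10}:  v_{1} + v_{3} + v_{10} = 2·v_{11} + v_{12}  ⟹  sig = [3:1,2]
  P = {2,4,11,12}:  v_{2} + v_{4} + v_{11} + v_{12} = v_{3}  ⟹  sig = [4:1]
  P = {1,2,4,12}:  v_{1} + v_{2} + v_{4} + v_{12} = v_{3} + v_{5}  ⟹  sig = [4:1,1]
  P = {2,7,11,12}:  v_{2} + v_{7} + v_{11} + v_{12} = v_{3} + v_{10}  ⟹  sig = [4:1,1]
  P = {2,3,7,10,11}:  v_{2} + v_{3} + v_{7} + v_{10} + v_{11} = v_{8}  ⟹  sig = [5:1]

so the primitive-relation signature multiset is
    |P|=2: 13 collections, coeffs (), (), (1), (1), (1), (1,1,1), (1,1,1), (1,1,1), (1,1,1,1), (1,1,1,2), (1,1,2), (2,2), (2,2,2)
    |P|=3: 6 collections, coeffs (), (1), (1,1), (1,1,1), (1,1,2), (1,2)
    |P|=4: 3 collections, coeffs (1), (1,1), (1,1)
    |P|=5: 1 collection, coeffs (1)


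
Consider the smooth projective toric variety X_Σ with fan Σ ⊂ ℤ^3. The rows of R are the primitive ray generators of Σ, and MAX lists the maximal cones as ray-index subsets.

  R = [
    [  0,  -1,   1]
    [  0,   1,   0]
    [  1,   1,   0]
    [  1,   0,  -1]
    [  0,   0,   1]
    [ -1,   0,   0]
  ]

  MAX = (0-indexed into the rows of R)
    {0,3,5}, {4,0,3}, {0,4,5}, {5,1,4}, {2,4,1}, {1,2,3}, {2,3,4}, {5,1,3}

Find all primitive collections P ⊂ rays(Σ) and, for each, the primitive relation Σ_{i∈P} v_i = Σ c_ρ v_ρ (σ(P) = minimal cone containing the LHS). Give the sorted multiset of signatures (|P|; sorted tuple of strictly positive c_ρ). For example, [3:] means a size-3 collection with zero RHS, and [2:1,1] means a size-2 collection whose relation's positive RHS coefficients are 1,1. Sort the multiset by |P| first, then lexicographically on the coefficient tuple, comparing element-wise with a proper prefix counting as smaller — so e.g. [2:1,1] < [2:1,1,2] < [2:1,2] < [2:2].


Σ has 5 primitive collections:

  P = {0,1}:  v_{0} + v_{1} = v_{4}  →  sig = [2:1]
  P = {2,5}:  v_{2} + v_{5} = v_{1}  →  sig = [2:1]
  P = {0,2}:  v_{0} + v_{2} = v_{3} + 2·v_{4}  →  sig = [2:1,2]
  P = {3,4,5}:  v_{3} + v_{4} + v_{5} = 0  →  sig = [3:]
  P = {1,3,4}:  v_{1} + v_{3} + v_{4} = v_{2}  →  sig = [3:1]

Hence PRS(X_Σ) =
    |P|=2: 3 collections, coeffs (1), (1), (1,2)
    |P|=3: 2 collections, coeffs (), (1)


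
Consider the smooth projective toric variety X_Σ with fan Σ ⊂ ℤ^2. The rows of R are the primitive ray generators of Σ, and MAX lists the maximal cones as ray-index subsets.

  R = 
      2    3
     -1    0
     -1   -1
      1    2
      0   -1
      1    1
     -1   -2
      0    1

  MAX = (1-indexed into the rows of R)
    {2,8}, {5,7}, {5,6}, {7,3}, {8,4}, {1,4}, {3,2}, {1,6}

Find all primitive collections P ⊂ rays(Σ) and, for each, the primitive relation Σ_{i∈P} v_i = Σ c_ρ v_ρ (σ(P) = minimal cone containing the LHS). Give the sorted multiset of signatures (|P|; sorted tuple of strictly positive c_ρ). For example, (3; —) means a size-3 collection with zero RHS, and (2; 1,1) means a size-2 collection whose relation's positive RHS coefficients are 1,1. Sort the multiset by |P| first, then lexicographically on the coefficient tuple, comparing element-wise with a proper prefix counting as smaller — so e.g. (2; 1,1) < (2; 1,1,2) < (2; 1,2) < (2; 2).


Primitive collections (20):

  {3,6}:  v_{3} + v_{6} = 0 — sig = (2; —)
  {4,7}:  v_{4} + v_{7} = 0 — sig = (2; —)
  {5,8}:  v_{5} + v_{8} = 0 — sig = (2; —)
  {1,3}:  v_{1} + v_{3} = v_{4} — sig = (2; 1)
  {1,7}:  v_{1} + v_{7} = v_{6} — sig = (2; 1)
  {2,5}:  v_{2} + v_{5} = v_{3} — sig = (2; 1)
  {2,6}:  v_{2} + v_{6} = v_{8} — sig = (2; 1)
  {3,4}:  v_{3} + v_{4} = v_{8} — sig = (2; 1)
  {3,5}:  v_{3} + v_{5} = v_{7} — sig = (2; 1)
  {3,8}:  v_{3} + v_{8} = v_{2} — sig = (2; 1)
  {4,5}:  v_{4} + v_{5} = v_{6} — sig = (2; 1)
  {4,6}:  v_{4} + v_{6} = v_{1} — sig = (2; 1)
  {6,7}:  v_{6} + v_{7} = v_{5} — sig = (2; 1)
  {6,8}:  v_{6} + v_{8} = v_{4} — sig = (2; 1)
  {7,8}:  v_{7} + v_{8} = v_{3} — sig = (2; 1)
  {1,2}:  v_{1} + v_{2} = v_{4} + v_{8} — sig = (2; 1,1)
  {1,5}:  v_{1} + v_{5} = 2·v_{6} — sig = (2; 2)
  {1,8}:  v_{1} + v_{8} = 2·v_{4} — sig = (2; 2)
  {2,4}:  v_{2} + v_{4} = 2·v_{8} — sig = (2; 2)
  {2,7}:  v_{2} + v_{7} = 2·v_{3} — sig = (2; 2)

so the primitive-relation signature multiset is
    |P|=2: 20 collections, coeffs (), (), (), (1), (1), (1), (1), (1), (1), (1), (1), (1), (1), (1), (1), (1,1), (2), (2), (2), (2)


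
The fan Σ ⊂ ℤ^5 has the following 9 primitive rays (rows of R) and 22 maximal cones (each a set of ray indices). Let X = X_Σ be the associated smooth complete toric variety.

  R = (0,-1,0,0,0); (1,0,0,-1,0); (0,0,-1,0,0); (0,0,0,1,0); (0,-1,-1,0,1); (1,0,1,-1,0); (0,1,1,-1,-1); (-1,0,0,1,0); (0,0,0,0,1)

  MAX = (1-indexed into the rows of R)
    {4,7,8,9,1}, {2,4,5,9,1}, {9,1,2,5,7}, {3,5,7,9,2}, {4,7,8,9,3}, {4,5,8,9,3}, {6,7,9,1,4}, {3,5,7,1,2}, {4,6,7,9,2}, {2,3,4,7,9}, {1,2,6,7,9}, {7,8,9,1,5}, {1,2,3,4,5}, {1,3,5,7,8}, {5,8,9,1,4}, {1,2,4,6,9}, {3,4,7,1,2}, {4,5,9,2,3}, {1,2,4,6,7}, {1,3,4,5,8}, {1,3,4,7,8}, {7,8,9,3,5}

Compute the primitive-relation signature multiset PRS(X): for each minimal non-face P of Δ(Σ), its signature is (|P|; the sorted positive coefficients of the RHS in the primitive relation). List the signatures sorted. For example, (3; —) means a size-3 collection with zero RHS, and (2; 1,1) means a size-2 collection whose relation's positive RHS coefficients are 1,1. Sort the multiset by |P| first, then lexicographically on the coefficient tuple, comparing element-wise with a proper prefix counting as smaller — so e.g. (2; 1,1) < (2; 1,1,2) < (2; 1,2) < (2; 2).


Δ(Σ) — 9 vertices, 7 min non-faces:

  P = {2,8}:  v_{2} + v_{8} = 0  so sig = (2; —)
  P = {3,6}:  v_{3} + v_{6} = v_{2}  so sig = (2; 1)
  P = {5,6}:  v_{5} + v_{6} = v_{1} + v_{2} + v_{9}  so sig = (2; 1,1,1)
  P = {6,8}:  v_{6} + v_{8} = v_{1} + v_{4} + v_{7} + v_{9}  so sig = (2; 1,1,1,1)
  P = {4,5,7}:  v_{4} + v_{5} + v_{7} = 0  so sig = (3; —)
  P = {1,3,9}:  v_{1} + v_{3} + v_{9} = v_{5}  so sig = (3; 1)
  P = {1,2,4,7,9}:  v_{1} + v_{2} + v_{4} + v_{7} + v_{9} = v_{6}  so sig = (5; 1)

so the primitive-relation signature multiset is
    |P|=2: 4 collections, coeffs (), (1), (1,1,1), (1,1,1,1)
    |P|=3: 2 collections, coeffs (), (1)
    |P|=5: 1 collection, coeffs (1)


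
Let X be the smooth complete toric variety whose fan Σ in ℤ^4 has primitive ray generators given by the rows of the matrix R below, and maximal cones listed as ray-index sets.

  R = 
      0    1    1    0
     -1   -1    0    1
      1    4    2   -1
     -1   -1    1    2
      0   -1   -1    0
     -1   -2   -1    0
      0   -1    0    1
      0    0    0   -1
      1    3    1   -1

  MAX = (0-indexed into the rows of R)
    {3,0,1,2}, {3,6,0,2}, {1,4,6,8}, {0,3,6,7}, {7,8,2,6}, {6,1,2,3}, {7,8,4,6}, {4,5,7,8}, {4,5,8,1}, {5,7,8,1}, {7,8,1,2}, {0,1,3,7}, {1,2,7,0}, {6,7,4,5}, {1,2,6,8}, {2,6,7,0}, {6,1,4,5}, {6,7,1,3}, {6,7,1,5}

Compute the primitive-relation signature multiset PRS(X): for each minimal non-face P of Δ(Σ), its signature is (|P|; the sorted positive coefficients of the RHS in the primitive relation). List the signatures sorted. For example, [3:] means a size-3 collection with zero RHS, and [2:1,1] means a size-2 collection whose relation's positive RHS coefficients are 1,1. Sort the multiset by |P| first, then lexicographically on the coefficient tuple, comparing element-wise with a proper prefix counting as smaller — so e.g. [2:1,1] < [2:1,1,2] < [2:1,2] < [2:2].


The 14 primitive collections of Σ (r=9, n=4):

  {0,4}:  v_{0} + v_{4} = 0  →  sig = [2:]
  {0,8}:  v_{0} + v_{8} = v_{2}  →  sig = [2:1]
  {2,4}:  v_{2} + v_{4} = v_{8}  →  sig = [2:1]
  {0,5}:  v_{0} + v_{5} = v_{1} + v_{7}  →  sig = [2:1,1]
  {3,4}:  v_{3} + v_{4} = v_{1} + v_{6}  →  sig = [2:1,1]
  {2,5}:  v_{2} + v_{5} = v_{1} + v_{7} + v_{8}  →  sig = [2:1,1,1]
  {3,8}:  v_{3} + v_{8} = v_{1} + v_{2} + v_{6}  →  sig = [2:1,1,1]
  {3,5}:  v_{3} + v_{5} = 2·v_{1} + v_{6} + v_{7}  →  sig = [2:1,1,2]
  {5,6,8}:  v_{5} + v_{6} + v_{8} = 0  →  sig = [3:]
  {0,1,6}:  v_{0} + v_{1} + v_{6} = v_{3}  →  sig = [3:1]
  {1,4,7}:  v_{1} + v_{4} + v_{7} = v_{5}  →  sig = [3:1]
  {2,3,7}:  v_{2} + v_{3} + v_{7} = 3·v_{0}  →  sig = [3:3]
  {1,6,7,8}:  v_{1} + v_{6} + v_{7} + v_{8} = v_{0}  →  sig = [4:1]
  {1,2,6,7}:  v_{1} + v_{2} + v_{6} + v_{7} = 2·v_{0}  →  sig = [4:2]

Hence PRS(X_Σ) =
{ [2:],  [2:1] ×2,  [2:1,1] ×2,  [2:1,1,1] ×2,  [2:1,1,2],  [3:],  [3:1] ×2,  [3:3],  [4:1],  [4:2] }


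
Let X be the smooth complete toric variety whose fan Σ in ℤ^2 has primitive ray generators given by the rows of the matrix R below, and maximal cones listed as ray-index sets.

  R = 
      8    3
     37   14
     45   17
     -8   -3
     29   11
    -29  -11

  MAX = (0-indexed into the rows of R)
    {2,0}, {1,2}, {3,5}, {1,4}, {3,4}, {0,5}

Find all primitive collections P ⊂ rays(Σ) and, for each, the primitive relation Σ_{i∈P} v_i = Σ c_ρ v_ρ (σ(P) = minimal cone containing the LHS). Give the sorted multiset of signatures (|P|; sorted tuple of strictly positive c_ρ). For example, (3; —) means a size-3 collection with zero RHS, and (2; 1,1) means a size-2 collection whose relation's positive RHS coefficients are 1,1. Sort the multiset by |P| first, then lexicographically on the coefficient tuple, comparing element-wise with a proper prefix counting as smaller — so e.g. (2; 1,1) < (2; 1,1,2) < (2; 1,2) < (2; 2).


9 collections generate NE(X_Σ); each relation:

  P = {0,3}:  v_{0} + v_{3} = 0 ; sig = (2; —)
  P = {4,5}:  v_{4} + v_{5} = 0 ; sig = (2; —)
  P = {0,1}:  v_{0} + v_{1} = v_{2} ; sig = (2; 1)
  P = {0,4}:  v_{0} + v_{4} = v_{1} ; sig = (2; 1)
  P = {1,3}:  v_{1} + v_{3} = v_{4} ; sig = (2; 1)
  P = {1,5}:  v_{1} + v_{5} = v_{0} ; sig = (2; 1)
  P = {2,3}:  v_{2} + v_{3} = v_{1} ; sig = (2; 1)
  P = {2,4}:  v_{2} + v_{4} = 2·v_{1} ; sig = (2; 2)
  P = {2,5}:  v_{2} + v_{5} = 2·v_{0} ; sig = (2; 2)

Sorted signature multiset PRS(X):
{ (2; —) ×2,  (2; 1) ×5,  (2; 2) ×2 }


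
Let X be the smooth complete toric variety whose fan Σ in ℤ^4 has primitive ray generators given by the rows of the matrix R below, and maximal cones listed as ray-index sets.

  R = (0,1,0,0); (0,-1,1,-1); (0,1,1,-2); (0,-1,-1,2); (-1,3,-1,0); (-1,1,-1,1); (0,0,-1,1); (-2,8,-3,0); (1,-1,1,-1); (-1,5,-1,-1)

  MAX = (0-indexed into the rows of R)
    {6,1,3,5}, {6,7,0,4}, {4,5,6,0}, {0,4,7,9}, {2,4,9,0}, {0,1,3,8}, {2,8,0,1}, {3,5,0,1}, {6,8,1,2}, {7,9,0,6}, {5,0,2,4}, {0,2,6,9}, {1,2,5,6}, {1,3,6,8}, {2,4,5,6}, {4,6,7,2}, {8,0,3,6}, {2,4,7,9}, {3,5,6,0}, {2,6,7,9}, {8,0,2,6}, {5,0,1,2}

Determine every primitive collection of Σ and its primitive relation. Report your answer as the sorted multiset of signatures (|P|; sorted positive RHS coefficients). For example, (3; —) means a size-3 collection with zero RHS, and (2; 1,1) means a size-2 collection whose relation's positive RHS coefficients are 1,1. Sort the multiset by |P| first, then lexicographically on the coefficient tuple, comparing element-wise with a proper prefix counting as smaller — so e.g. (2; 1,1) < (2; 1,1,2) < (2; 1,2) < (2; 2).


Σ has 18 primitive collections:

  {2,3}:  v_{2} + v_{3} = 0 — sig = (2; —)
  {5,8}:  v_{5} + v_{8} = 0 — sig = (2; —)
  {1,4}:  v_{1} + v_{4} = v_{2} + v_{5} — sig = (2; 1,1)
  {1,9}:  v_{1} + v_{9} = v_{2} + v_{4} — sig = (2; 1,1)
  {3,4}:  v_{3} + v_{4} = v_{0} + v_{5} + v_{6} — sig = (2; 1,1,1)
  {3,9}:  v_{3} + v_{9} = v_{0} + v_{4} + v_{6} — sig = (2; 1,1,1)
  {4,8}:  v_{4} + v_{8} = v_{0} + v_{2} + v_{6} — sig = (2; 1,1,1)
  {7,8}:  v_{7} + v_{8} = v_{0} + v_{2} + 2·v_{6} + v_{9} — sig = (2; 1,1,1,2)
  {1,7}:  v_{1} + v_{7} = v_{2} + 2·v_{4} + v_{6} — sig = (2; 1,1,2)
  {3,7}:  v_{3} + v_{7} = v_{0} + 2·v_{4} + 2·v_{6} — sig = (2; 1,2,2)
  {5,7}:  v_{5} + v_{7} = 3·v_{4} + v_{6} — sig = (2; 1,3)
  {5,9}:  v_{5} + v_{9} = 2·v_{4} — sig = (2; 2)
  {8,9}:  v_{8} + v_{9} = 2·v_{0} + 2·v_{2} + 2·v_{6} — sig = (2; 2,2,2)
  {0,1,6}:  v_{0} + v_{1} + v_{6} = 0 — sig = (3; —)
  {4,6,9}:  v_{4} + v_{6} + v_{9} = v_{7} — sig = (3; 1)
  {0,2,7}:  v_{0} + v_{2} + v_{7} = 2·v_{9} — sig = (3; 2)
  {0,2,4,6}:  v_{0} + v_{2} + v_{4} + v_{6} = v_{9} — sig = (4; 1)
  {0,2,5,6}:  v_{0} + v_{2} + v_{5} + v_{6} = v_{4} — sig = (4; 1)

Sorted signature multiset PRS(X):
{ (2; —) ×2,  (2; 1,1) ×2,  (2; 1,1,1) ×3,  (2; 1,1,1,2),  (2; 1,1,2),  (2; 1,2,2),  (2; 1,3),  (2; 2),  (2; 2,2,2),  (3; —),  (3; 1),  (3; 2),  (4; 1) ×2 }


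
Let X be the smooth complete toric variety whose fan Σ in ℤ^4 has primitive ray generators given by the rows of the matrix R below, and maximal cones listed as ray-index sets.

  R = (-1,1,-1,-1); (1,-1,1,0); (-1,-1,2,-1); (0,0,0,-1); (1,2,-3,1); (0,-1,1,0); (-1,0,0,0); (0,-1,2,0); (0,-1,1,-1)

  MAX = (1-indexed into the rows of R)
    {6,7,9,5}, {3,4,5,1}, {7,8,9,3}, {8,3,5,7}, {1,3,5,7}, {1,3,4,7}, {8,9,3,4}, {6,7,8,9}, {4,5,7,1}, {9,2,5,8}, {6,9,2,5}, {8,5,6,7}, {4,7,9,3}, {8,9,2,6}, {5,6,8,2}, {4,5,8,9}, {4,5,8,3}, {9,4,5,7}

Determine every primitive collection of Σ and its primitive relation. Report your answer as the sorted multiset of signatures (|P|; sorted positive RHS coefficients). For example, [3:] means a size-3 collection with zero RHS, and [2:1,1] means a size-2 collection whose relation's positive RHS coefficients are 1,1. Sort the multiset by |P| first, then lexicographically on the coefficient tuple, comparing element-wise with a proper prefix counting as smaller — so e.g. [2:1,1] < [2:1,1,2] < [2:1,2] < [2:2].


14 minimal non-faces of Δ(Σ) (on 9 rays):

  P={1,2}:  v_{1} + v_{2} = v_{4}  so sig = [2:1]
  P={2,7}:  v_{2} + v_{7} = v_{6}  so sig = [2:1]
  P={4,6}:  v_{4} + v_{6} = v_{9}  so sig = [2:1]
  P={1,6}:  v_{1} + v_{6} = v_{4} + v_{7}  so sig = [2:1,1]
  P={2,3}:  v_{2} + v_{3} = v_{8} + v_{9}  so sig = [2:1,1]
  P={3,6}:  v_{3} + v_{6} = v_{7} + v_{8} + v_{9}  so sig = [2:1,1,1]
  P={2,4}:  v_{2} + v_{4} = v_{5} + v_{8} + 2·v_{9}  so sig = [2:1,1,2]
  P={1,8}:  v_{1} + v_{8} = 2·v_{3} + v_{5}  so sig = [2:1,2]
  P={1,9}:  v_{1} + v_{9} = 2·v_{4} + v_{7}  so sig = [2:1,2]
  P={3,5,9}:  v_{3} + v_{5} + v_{9} = v_{4}  so sig = [3:1]
  P={4,7,8}:  v_{4} + v_{7} + v_{8} = v_{3}  so sig = [3:1]
  P={5,7,8,9}:  v_{5} + v_{7} + v_{8} + v_{9} = 0  so sig = [4:]
  P={3,4,5,7}:  v_{3} + v_{4} + v_{5} + v_{7} = v_{1}  so sig = [4:1]
  P={5,6,8,9}:  v_{5} + v_{6} + v_{8} + v_{9} = v_{2}  so sig = [4:1]

Sorted signature multiset PRS(X):
{ [2:1] ×3,  [2:1,1] ×2,  [2:1,1,1],  [2:1,1,2],  [2:1,2] ×2,  [3:1] ×2,  [4:],  [4:1] ×2 }


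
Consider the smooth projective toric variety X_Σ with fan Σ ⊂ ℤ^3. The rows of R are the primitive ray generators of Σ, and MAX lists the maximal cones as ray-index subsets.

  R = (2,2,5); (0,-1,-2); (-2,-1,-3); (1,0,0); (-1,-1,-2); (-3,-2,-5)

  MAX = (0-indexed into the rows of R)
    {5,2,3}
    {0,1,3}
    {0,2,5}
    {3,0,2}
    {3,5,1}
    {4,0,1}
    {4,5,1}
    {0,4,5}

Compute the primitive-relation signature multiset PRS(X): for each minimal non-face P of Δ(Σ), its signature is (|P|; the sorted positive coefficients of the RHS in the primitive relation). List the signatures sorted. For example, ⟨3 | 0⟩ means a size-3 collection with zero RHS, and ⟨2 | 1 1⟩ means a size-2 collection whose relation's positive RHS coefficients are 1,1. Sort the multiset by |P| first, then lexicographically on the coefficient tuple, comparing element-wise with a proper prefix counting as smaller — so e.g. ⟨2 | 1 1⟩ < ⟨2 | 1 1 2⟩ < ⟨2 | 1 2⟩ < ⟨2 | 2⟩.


The 5 primitive collections of Σ (r=6, n=3):

  P={2,4}:  v_{2} + v_{4} = v_{5}  so sig = ⟨2 | 1⟩
  P={3,4}:  v_{3} + v_{4} = v_{1}  so sig = ⟨2 | 1⟩
  P={1,2}:  v_{1} + v_{2} = v_{3} + v_{5}  so sig = ⟨2 | 1 1⟩
  P={0,3,5}:  v_{0} + v_{3} + v_{5} = 0  so sig = ⟨3 | 0⟩
  P={0,1,5}:  v_{0} + v_{1} + v_{5} = v_{4}  so sig = ⟨3 | 1⟩

Signatures (|P|; sorted positive RHS coefficients), sorted:
[⟨2 | 1⟩, ⟨2 | 1⟩, ⟨2 | 1 1⟩, ⟨3 | 0⟩, ⟨3 | 1⟩]


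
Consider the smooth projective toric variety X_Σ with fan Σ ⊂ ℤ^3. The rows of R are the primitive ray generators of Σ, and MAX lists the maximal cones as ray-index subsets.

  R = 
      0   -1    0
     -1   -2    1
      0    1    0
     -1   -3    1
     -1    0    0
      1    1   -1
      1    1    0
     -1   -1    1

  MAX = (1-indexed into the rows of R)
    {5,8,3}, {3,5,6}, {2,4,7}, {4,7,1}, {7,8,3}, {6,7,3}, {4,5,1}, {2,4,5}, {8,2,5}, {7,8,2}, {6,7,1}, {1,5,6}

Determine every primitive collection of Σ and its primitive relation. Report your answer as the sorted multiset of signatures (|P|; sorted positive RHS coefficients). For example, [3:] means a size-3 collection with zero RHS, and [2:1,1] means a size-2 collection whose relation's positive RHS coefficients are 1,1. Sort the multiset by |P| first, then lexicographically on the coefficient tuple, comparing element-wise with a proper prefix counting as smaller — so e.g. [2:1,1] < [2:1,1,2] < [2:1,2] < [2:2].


Δ(Σ) — 8 vertices, 10 min non-faces:

  P = {1,3}:  v_{1} + v_{3} = 0 — sig = [2:]
  P = {6,8}:  v_{6} + v_{8} = 0 — sig = [2:]
  P = {1,2}:  v_{1} + v_{2} = v_{4} — sig = [2:1]
  P = {1,8}:  v_{1} + v_{8} = v_{2} — sig = [2:1]
  P = {2,3}:  v_{2} + v_{3} = v_{8} — sig = [2:1]
  P = {2,6}:  v_{2} + v_{6} = v_{1} — sig = [2:1]
  P = {3,4}:  v_{3} + v_{4} = v_{2} — sig = [2:1]
  P = {5,7}:  v_{5} + v_{7} = v_{3} — sig = [2:1]
  P = {4,6}:  v_{4} + v_{6} = 2·v_{1} — sig = [2:2]
  P = {4,8}:  v_{4} + v_{8} = 2·v_{2} — sig = [2:2]

so the primitive-relation signature multiset is
{ [2:] ×2,  [2:1] ×6,  [2:2] ×2 }


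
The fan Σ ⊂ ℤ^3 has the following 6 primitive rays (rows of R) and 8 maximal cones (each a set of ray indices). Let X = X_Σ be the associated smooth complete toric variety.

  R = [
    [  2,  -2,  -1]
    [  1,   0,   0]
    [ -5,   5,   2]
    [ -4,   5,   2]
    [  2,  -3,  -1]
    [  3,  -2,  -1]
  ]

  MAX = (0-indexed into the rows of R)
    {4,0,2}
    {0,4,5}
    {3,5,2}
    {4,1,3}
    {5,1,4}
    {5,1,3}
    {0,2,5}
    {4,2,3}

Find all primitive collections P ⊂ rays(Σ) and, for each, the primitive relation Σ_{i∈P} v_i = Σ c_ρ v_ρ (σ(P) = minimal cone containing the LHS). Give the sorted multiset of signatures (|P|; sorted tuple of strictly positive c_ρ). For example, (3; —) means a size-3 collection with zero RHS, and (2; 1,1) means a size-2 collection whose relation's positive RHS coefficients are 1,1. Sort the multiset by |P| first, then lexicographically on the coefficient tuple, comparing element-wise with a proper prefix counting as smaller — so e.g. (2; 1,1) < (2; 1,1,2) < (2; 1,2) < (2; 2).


Primitive collections (5):

  • {0,1}:  v_{0} + v_{1} = v_{5}  →  sig = (2; 1)
  • {1,2}:  v_{1} + v_{2} = v_{3}  →  sig = (2; 1)
  • {0,3}:  v_{0} + v_{3} = v_{2} + v_{5}  →  sig = (2; 1,1)
  • {2,4,5}:  v_{2} + v_{4} + v_{5} = 0  →  sig = (3; —)
  • {3,4,5}:  v_{3} + v_{4} + v_{5} = v_{1}  →  sig = (3; 1)

Sorted signature multiset PRS(X):
    |P|=2: 3 collections, coeffs (1), (1), (1,1)
    |P|=3: 2 collections, coeffs (), (1)


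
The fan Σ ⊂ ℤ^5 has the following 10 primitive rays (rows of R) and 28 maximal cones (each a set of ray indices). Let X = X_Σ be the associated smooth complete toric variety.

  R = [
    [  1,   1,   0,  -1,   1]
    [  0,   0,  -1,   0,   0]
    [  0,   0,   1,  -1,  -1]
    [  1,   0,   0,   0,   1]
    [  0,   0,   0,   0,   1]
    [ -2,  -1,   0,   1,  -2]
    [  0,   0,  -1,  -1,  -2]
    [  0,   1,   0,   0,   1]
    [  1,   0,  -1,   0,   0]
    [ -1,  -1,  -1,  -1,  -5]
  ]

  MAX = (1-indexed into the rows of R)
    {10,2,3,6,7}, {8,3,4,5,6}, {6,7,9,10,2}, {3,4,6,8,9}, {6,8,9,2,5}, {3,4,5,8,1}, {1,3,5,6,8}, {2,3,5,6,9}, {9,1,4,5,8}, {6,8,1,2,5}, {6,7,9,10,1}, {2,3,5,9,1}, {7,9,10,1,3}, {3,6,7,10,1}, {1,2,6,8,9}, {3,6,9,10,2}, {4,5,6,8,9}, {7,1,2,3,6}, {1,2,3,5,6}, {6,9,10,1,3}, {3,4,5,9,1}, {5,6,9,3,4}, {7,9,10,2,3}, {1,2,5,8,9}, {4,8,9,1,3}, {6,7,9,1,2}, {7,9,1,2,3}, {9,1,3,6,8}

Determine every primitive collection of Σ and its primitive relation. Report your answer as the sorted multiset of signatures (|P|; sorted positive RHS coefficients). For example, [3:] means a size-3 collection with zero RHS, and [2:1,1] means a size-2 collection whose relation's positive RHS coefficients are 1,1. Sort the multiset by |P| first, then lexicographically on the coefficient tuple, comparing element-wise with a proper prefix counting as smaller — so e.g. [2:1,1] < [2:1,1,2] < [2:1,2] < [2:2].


14 minimal non-faces of Δ(Σ) (on 10 rays):

  P={2,4}:  v_{2} + v_{4} = v_{5} + v_{9}  so sig = [2:1,1]
  P={4,7}:  v_{4} + v_{7} = v_{2} + v_{3} + v_{9}  so sig = [2:1,1,1]
  P={4,10}:  v_{4} + v_{10} = v_{2} + 2·v_{3} + v_{6} + 2·v_{9}  so sig = [2:1,1,2,2]
  P={5,10}:  v_{5} + v_{10} = 2·v_{2} + 2·v_{3} + v_{6} + v_{9}  so sig = [2:1,1,2,2]
  P={5,7}:  v_{5} + v_{7} = 2·v_{2} + v_{3}  so sig = [2:1,2]
  P={7,8}:  v_{7} + v_{8} = 3·v_{1} + 2·v_{6} + v_{9}  so sig = [2:1,2,3]
  P={8,10}:  v_{8} + v_{10} = 3·v_{1} + v_{3} + 3·v_{6} + 2·v_{9}  so sig = [2:1,2,3,3]
  P={1,4,6}:  v_{1} + v_{4} + v_{6} = 0  so sig = [3:]
  P={2,3,8}:  v_{2} + v_{3} + v_{8} = 2·v_{1} + v_{6}  so sig = [3:1,2]
  P={1,2,10}:  v_{1} + v_{2} + v_{10} = 2·v_{7}  so sig = [3:2]
  P={1,5,6,9}:  v_{1} + v_{5} + v_{6} + v_{9} = v_{2}  so sig = [4:1]
  P={3,5,8,9}:  v_{3} + v_{5} + v_{8} + v_{9} = v_{1}  so sig = [4:1]
  P={3,6,7,9}:  v_{3} + v_{6} + v_{7} + v_{9} = v_{10}  so sig = [4:1]
  P={1,2,3,6,9}:  v_{1} + v_{2} + v_{3} + v_{6} + v_{9} = v_{7}  so sig = [5:1]

Signatures (|P|; sorted positive RHS coefficients), sorted:
    |P|=2: 7 collections, coeffs (1,1), (1,1,1), (1,1,2,2), (1,1,2,2), (1,2), (1,2,3), (1,2,3,3)
    |P|=3: 3 collections, coeffs (), (1,2), (2)
    |P|=4: 3 collections, coeffs (1), (1), (1)
    |P|=5: 1 collection, coeffs (1)


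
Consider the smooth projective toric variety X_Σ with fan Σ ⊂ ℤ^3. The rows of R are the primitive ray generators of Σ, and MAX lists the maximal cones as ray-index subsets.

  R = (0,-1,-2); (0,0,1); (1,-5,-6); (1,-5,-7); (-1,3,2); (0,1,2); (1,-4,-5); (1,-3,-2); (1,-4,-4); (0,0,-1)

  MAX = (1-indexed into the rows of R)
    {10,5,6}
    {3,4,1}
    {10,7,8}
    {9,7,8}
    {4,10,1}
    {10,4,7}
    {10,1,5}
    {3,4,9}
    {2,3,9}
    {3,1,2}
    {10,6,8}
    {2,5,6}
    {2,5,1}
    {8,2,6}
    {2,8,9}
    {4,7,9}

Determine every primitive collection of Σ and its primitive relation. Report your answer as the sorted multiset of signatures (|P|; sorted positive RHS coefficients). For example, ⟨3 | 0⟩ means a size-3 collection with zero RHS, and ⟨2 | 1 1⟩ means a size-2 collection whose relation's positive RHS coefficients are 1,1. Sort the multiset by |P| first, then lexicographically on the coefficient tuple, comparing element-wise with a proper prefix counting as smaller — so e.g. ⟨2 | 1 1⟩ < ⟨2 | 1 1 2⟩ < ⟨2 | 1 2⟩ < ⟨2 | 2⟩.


Δ(Σ) — 10 vertices, 21 min non-faces:

  {1,6}:  v_{1} + v_{6} = 0 ; sig = ⟨2 | 0⟩
  {2,10}:  v_{2} + v_{10} = 0 ; sig = ⟨2 | 0⟩
  {5,8}:  v_{5} + v_{8} = 0 ; sig = ⟨2 | 0⟩
  {1,7}:  v_{1} + v_{7} = v_{4} ; sig = ⟨2 | 1⟩
  {1,8}:  v_{1} + v_{8} = v_{9} ; sig = ⟨2 | 1⟩
  {1,9}:  v_{1} + v_{9} = v_{3} ; sig = ⟨2 | 1⟩
  {2,4}:  v_{2} + v_{4} = v_{3} ; sig = ⟨2 | 1⟩
  {2,7}:  v_{2} + v_{7} = v_{9} ; sig = ⟨2 | 1⟩
  {3,6}:  v_{3} + v_{6} = v_{9} ; sig = ⟨2 | 1⟩
  {3,10}:  v_{3} + v_{10} = v_{4} ; sig = ⟨2 | 1⟩
  {4,6}:  v_{4} + v_{6} = v_{7} ; sig = ⟨2 | 1⟩
  {5,9}:  v_{5} + v_{9} = v_{1} ; sig = ⟨2 | 1⟩
  {6,9}:  v_{6} + v_{9} = v_{8} ; sig = ⟨2 | 1⟩
  {9,10}:  v_{9} + v_{10} = v_{7} ; sig = ⟨2 | 1⟩
  {3,7}:  v_{3} + v_{7} = v_{4} + v_{9} ; sig = ⟨2 | 1 1⟩
  {4,8}:  v_{4} + v_{8} = v_{7} + v_{9} ; sig = ⟨2 | 1 1⟩
  {5,7}:  v_{5} + v_{7} = v_{1} + v_{10} ; sig = ⟨2 | 1 1⟩
  {6,7}:  v_{6} + v_{7} = v_{8} + v_{10} ; sig = ⟨2 | 1 1⟩
  {4,5}:  v_{4} + v_{5} = 2·v_{1} + v_{10} ; sig = ⟨2 | 1 2⟩
  {3,5}:  v_{3} + v_{5} = 2·v_{1} ; sig = ⟨2 | 2⟩
  {3,8}:  v_{3} + v_{8} = 2·v_{9} ; sig = ⟨2 | 2⟩

Hence PRS(X_Σ) =
    |P|=2: 21 collections, coeffs (), (), (), (1), (1), (1), (1), (1), (1), (1), (1), (1), (1), (1), (1,1), (1,1), (1,1), (1,1), (1,2), (2), (2)


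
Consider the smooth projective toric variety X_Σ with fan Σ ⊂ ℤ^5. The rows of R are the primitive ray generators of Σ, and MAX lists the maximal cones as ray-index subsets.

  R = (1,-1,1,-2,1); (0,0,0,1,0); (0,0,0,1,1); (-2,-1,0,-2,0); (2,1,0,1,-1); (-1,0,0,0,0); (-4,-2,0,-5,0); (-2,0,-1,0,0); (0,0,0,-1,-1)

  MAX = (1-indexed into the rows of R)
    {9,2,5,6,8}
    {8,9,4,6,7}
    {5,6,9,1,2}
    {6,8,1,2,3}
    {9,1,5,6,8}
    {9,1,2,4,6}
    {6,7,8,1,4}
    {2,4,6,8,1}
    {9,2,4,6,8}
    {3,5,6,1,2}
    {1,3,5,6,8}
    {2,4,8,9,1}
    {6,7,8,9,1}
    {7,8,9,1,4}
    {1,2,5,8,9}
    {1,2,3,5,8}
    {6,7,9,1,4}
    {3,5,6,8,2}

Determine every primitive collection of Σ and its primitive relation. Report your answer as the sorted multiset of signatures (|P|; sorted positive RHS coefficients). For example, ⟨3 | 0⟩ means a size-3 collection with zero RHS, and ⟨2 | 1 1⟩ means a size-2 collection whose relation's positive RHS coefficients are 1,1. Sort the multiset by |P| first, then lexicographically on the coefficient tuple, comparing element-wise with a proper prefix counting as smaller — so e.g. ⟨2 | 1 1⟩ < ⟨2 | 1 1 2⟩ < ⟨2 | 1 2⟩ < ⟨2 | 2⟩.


9 collections generate NE(X_Σ); each relation:

  • {3,9}:  v_{3} + v_{9} = 0  ⇒ sig = ⟨2 | 0⟩
  • {4,5}:  v_{4} + v_{5} = v_{9}  ⇒ sig = ⟨2 | 1⟩
  • {3,4}:  v_{3} + v_{4} = v_{1} + v_{2} + v_{6} + v_{8}  ⇒ sig = ⟨2 | 1 1 1 1⟩
  • {3,7}:  v_{3} + v_{7} = v_{1} + v_{4} + v_{6} + v_{8}  ⇒ sig = ⟨2 | 1 1 1 1⟩
  • {5,7}:  v_{5} + v_{7} = v_{1} + v_{6} + v_{8} + 2·v_{9}  ⇒ sig = ⟨2 | 1 1 1 2⟩
  • {2,7}:  v_{2} + v_{7} = 2·v_{4}  ⇒ sig = ⟨2 | 2⟩
  • {1,2,5,6,8}:  v_{1} + v_{2} + v_{5} + v_{6} + v_{8} = 0  ⇒ sig = ⟨5 | 0⟩
  • {1,2,6,8,9}:  v_{1} + v_{2} + v_{6} + v_{8} + v_{9} = v_{4}  ⇒ sig = ⟨5 | 1⟩
  • {1,4,6,8,9}:  v_{1} + v_{4} + v_{6} + v_{8} + v_{9} = v_{7}  ⇒ sig = ⟨5 | 1⟩

so the primitive-relation signature multiset is
{ ⟨2 | 0⟩,  ⟨2 | 1⟩,  ⟨2 | 1 1 1 1⟩ ×2,  ⟨2 | 1 1 1 2⟩,  ⟨2 | 2⟩,  ⟨5 | 0⟩,  ⟨5 | 1⟩ ×2 }


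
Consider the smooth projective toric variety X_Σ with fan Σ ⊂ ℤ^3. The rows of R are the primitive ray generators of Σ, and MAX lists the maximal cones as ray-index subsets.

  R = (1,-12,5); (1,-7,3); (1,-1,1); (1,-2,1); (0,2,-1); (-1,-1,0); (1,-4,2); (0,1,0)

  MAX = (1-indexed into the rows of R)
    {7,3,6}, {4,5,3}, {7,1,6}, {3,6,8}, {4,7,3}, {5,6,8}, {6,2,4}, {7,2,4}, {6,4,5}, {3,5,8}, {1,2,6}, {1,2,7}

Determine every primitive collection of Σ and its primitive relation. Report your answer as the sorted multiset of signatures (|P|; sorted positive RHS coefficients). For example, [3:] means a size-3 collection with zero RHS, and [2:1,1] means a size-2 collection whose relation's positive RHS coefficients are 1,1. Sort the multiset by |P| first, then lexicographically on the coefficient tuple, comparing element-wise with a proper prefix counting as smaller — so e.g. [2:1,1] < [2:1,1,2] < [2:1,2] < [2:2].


|primitive collections| = 14. Relations:

  • {4,8}:  v_{4} + v_{8} = v_{3}  →  sig = [2:1]
  • {5,7}:  v_{5} + v_{7} = v_{4}  →  sig = [2:1]
  • {1,5}:  v_{1} + v_{5} = v_{2} + v_{4} + v_{6}  →  sig = [2:1,1,1]
  • {2,8}:  v_{2} + v_{8} = v_{3} + v_{6} + v_{7}  →  sig = [2:1,1,1]
  • {2,5}:  v_{2} + v_{5} = 2·v_{4} + v_{6}  →  sig = [2:1,2]
  • {7,8}:  v_{7} + v_{8} = 2·v_{3} + v_{6}  →  sig = [2:1,2]
  • {1,8}:  v_{1} + v_{8} = v_{3} + 2·v_{6} + 2·v_{7}  →  sig = [2:1,2,2]
  • {1,3}:  v_{1} + v_{3} = v_{6} + 3·v_{7}  →  sig = [2:1,3]
  • {1,4}:  v_{1} + v_{4} = 2·v_{2}  →  sig = [2:2]
  • {2,3}:  v_{2} + v_{3} = 2·v_{7}  →  sig = [2:2]
  • {3,5,6}:  v_{3} + v_{5} + v_{6} = 0  →  sig = [3:]
  • {2,6,7}:  v_{2} + v_{6} + v_{7} = v_{1}  →  sig = [3:1]
  • {3,4,6}:  v_{3} + v_{4} + v_{6} = v_{7}  →  sig = [3:1]
  • {4,6,7}:  v_{4} + v_{6} + v_{7} = v_{2}  →  sig = [3:1]

so the primitive-relation signature multiset is
[[2:1], [2:1], [2:1,1,1], [2:1,1,1], [2:1,2], [2:1,2], [2:1,2,2], [2:1,3], [2:2], [2:2], [3:], [3:1], [3:1], [3:1]]


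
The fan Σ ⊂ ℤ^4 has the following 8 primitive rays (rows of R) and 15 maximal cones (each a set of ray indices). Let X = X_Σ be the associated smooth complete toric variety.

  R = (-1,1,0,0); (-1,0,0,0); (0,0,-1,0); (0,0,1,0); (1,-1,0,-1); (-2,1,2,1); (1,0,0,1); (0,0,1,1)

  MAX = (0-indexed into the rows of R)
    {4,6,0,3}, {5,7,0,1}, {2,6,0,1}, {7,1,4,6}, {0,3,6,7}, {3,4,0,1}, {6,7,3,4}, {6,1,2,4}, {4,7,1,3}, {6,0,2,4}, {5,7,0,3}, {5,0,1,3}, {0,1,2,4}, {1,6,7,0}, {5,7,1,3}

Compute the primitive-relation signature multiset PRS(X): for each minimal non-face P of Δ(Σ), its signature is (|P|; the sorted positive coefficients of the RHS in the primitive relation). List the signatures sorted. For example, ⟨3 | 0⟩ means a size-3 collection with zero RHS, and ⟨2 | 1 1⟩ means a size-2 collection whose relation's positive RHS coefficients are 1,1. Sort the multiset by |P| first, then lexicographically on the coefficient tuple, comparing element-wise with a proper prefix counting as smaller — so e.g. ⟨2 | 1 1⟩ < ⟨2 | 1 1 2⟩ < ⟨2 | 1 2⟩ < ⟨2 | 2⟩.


|primitive collections| = 9. Relations:

  P = {2,3}:  v_{2} + v_{3} = 0  ⟹  sig = ⟨2 | 0⟩
  P = {2,7}:  v_{2} + v_{7} = v_{1} + v_{6}  ⟹  sig = ⟨2 | 1 1⟩
  P = {2,5}:  v_{2} + v_{5} = v_{0} + v_{1} + v_{7}  ⟹  sig = ⟨2 | 1 1 1⟩
  P = {4,5}:  v_{4} + v_{5} = v_{1} + 2·v_{3}  ⟹  sig = ⟨2 | 1 2⟩
  P = {5,6}:  v_{5} + v_{6} = v_{0} + 2·v_{7}  ⟹  sig = ⟨2 | 1 2⟩
  P = {0,4,7}:  v_{0} + v_{4} + v_{7} = v_{3}  ⟹  sig = ⟨3 | 1⟩
  P = {1,3,6}:  v_{1} + v_{3} + v_{6} = v_{7}  ⟹  sig = ⟨3 | 1⟩
  P = {0,1,4,6}:  v_{0} + v_{1} + v_{4} + v_{6} = 0  ⟹  sig = ⟨4 | 0⟩
  P = {0,1,3,7}:  v_{0} + v_{1} + v_{3} + v_{7} = v_{5}  ⟹  sig = ⟨4 | 1⟩

Hence PRS(X_Σ) =
{ ⟨2 | 0⟩,  ⟨2 | 1 1⟩,  ⟨2 | 1 1 1⟩,  ⟨2 | 1 2⟩ ×2,  ⟨3 | 1⟩ ×2,  ⟨4 | 0⟩,  ⟨4 | 1⟩ }


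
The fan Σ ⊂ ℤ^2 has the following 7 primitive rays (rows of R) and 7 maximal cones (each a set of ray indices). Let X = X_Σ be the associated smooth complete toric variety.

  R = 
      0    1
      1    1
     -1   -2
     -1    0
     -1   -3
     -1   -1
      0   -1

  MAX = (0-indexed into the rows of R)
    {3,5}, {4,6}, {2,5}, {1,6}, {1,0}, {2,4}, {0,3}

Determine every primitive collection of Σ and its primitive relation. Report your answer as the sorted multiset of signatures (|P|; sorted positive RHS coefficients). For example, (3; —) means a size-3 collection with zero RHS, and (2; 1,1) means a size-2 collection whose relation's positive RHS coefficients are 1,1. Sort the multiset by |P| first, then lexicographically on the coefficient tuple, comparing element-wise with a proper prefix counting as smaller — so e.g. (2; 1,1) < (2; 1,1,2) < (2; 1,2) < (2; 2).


Σ has 14 primitive collections:

  • {0,6}:  v_{0} + v_{6} = 0  →  sig = (2; —)
  • {1,5}:  v_{1} + v_{5} = 0  →  sig = (2; —)
  • {0,2}:  v_{0} + v_{2} = v_{5}  →  sig = (2; 1)
  • {0,4}:  v_{0} + v_{4} = v_{2}  →  sig = (2; 1)
  • {0,5}:  v_{0} + v_{5} = v_{3}  →  sig = (2; 1)
  • {1,2}:  v_{1} + v_{2} = v_{6}  →  sig = (2; 1)
  • {1,3}:  v_{1} + v_{3} = v_{0}  →  sig = (2; 1)
  • {2,6}:  v_{2} + v_{6} = v_{4}  →  sig = (2; 1)
  • {3,6}:  v_{3} + v_{6} = v_{5}  →  sig = (2; 1)
  • {5,6}:  v_{5} + v_{6} = v_{2}  →  sig = (2; 1)
  • {3,4}:  v_{3} + v_{4} = v_{2} + v_{5}  →  sig = (2; 1,1)
  • {1,4}:  v_{1} + v_{4} = 2·v_{6}  →  sig = (2; 2)
  • {2,3}:  v_{2} + v_{3} = 2·v_{5}  →  sig = (2; 2)
  • {4,5}:  v_{4} + v_{5} = 2·v_{2}  →  sig = (2; 2)

Hence PRS(X_Σ) =
    |P|=2: 14 collections, coeffs (), (), (1), (1), (1), (1), (1), (1), (1), (1), (1,1), (2), (2), (2)


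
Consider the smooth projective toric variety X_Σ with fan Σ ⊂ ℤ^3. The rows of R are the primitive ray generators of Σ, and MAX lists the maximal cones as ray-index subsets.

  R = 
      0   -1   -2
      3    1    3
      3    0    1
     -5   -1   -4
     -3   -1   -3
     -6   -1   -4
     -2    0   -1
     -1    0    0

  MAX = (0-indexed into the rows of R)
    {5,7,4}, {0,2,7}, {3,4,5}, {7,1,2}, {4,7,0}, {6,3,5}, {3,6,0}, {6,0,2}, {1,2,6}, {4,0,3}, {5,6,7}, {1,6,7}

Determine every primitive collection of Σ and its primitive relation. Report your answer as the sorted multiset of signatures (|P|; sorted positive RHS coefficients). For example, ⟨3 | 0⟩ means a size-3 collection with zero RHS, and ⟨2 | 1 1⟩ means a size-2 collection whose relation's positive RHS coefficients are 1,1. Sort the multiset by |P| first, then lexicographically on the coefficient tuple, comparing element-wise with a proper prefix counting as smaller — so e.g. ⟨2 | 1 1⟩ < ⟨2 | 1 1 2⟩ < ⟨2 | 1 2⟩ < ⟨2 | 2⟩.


Minimal non-faces — 12 found among 8 rays, 12 max cones:

  {1,4}:  v_{1} + v_{4} = 0  ⇒ sig = ⟨2 | 0⟩
  {0,1}:  v_{0} + v_{1} = v_{2}  ⇒ sig = ⟨2 | 1⟩
  {1,3}:  v_{1} + v_{3} = v_{6}  ⇒ sig = ⟨2 | 1⟩
  {2,4}:  v_{2} + v_{4} = v_{0}  ⇒ sig = ⟨2 | 1⟩
  {2,5}:  v_{2} + v_{5} = v_{4}  ⇒ sig = ⟨2 | 1⟩
  {3,7}:  v_{3} + v_{7} = v_{5}  ⇒ sig = ⟨2 | 1⟩
  {4,6}:  v_{4} + v_{6} = v_{3}  ⇒ sig = ⟨2 | 1⟩
  {1,5}:  v_{1} + v_{5} = v_{6} + v_{7}  ⇒ sig = ⟨2 | 1 1⟩
  {2,3}:  v_{2} + v_{3} = v_{0} + v_{6}  ⇒ sig = ⟨2 | 1 1⟩
  {0,5}:  v_{0} + v_{5} = 2·v_{4}  ⇒ sig = ⟨2 | 2⟩
  {2,6,7}:  v_{2} + v_{6} + v_{7} = 0  ⇒ sig = ⟨3 | 0⟩
  {0,6,7}:  v_{0} + v_{6} + v_{7} = v_{4}  ⇒ sig = ⟨3 | 1⟩

Sorted signature multiset PRS(X):
{ ⟨2 | 0⟩,  ⟨2 | 1⟩ ×6,  ⟨2 | 1 1⟩ ×2,  ⟨2 | 2⟩,  ⟨3 | 0⟩,  ⟨3 | 1⟩ }


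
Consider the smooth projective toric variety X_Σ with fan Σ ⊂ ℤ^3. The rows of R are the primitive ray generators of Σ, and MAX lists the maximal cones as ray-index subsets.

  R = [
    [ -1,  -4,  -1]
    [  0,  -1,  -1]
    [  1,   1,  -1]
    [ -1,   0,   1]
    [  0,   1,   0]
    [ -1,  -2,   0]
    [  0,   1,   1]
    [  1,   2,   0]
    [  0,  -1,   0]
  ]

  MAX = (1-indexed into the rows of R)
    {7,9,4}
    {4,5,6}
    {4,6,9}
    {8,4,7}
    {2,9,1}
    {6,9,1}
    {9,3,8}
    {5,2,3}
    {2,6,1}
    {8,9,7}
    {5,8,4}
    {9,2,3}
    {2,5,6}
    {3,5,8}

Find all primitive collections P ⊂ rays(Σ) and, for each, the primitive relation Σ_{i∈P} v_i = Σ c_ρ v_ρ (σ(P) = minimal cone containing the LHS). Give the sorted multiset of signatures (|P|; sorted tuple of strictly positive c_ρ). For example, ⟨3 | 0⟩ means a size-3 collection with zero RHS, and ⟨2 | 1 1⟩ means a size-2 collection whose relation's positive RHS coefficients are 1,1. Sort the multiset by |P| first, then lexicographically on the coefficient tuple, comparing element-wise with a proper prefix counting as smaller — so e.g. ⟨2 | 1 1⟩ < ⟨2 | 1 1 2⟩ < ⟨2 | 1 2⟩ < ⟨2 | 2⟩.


Σ has 17 primitive collections:

  P={2,7}:  v_{2} + v_{7} = 0 — sig = ⟨2 | 0⟩
  P={5,9}:  v_{5} + v_{9} = 0 — sig = ⟨2 | 0⟩
  P={6,8}:  v_{6} + v_{8} = 0 — sig = ⟨2 | 0⟩
  P={2,8}:  v_{2} + v_{8} = v_{3} — sig = ⟨2 | 1⟩
  P={3,4}:  v_{3} + v_{4} = v_{5} — sig = ⟨2 | 1⟩
  P={3,6}:  v_{3} + v_{6} = v_{2} — sig = ⟨2 | 1⟩
  P={3,7}:  v_{3} + v_{7} = v_{8} — sig = ⟨2 | 1⟩
  P={1,5}:  v_{1} + v_{5} = v_{2} + v_{6} — sig = ⟨2 | 1 1⟩
  P={1,7}:  v_{1} + v_{7} = v_{6} + v_{9} — sig = ⟨2 | 1 1⟩
  P={1,8}:  v_{1} + v_{8} = v_{2} + v_{9} — sig = ⟨2 | 1 1⟩
  P={2,4}:  v_{2} + v_{4} = v_{5} + v_{6} — sig = ⟨2 | 1 1⟩
  P={5,7}:  v_{5} + v_{7} = v_{4} + v_{8} — sig = ⟨2 | 1 1⟩
  P={6,7}:  v_{6} + v_{7} = v_{4} + v_{9} — sig = ⟨2 | 1 1⟩
  P={1,3}:  v_{1} + v_{3} = 2·v_{2} + v_{9} — sig = ⟨2 | 1 2⟩
  P={1,4}:  v_{1} + v_{4} = 2·v_{6} — sig = ⟨2 | 2⟩
  P={2,6,9}:  v_{2} + v_{6} + v_{9} = v_{1} — sig = ⟨3 | 1⟩
  P={4,8,9}:  v_{4} + v_{8} + v_{9} = v_{7} — sig = ⟨3 | 1⟩

Sorted signature multiset PRS(X):
    |P|=2: 15 collections, coeffs (), (), (), (1), (1), (1), (1), (1,1), (1,1), (1,1), (1,1), (1,1), (1,1), (1,2), (2)
    |P|=3: 2 collections, coeffs (1), (1)
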